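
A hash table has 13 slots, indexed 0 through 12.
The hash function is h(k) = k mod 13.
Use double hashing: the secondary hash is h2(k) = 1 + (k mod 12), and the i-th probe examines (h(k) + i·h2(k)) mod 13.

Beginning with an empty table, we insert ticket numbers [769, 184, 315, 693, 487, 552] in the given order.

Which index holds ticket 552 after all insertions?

769 hashes to 2; slot 2 is free -> place at 2.
184 hashes to 2, h2=5; 2 taken -> place at 7.
315 hashes to 3; slot 3 is free -> place at 3.
693 hashes to 4; slot 4 is free -> place at 4.
487 hashes to 6; slot 6 is free -> place at 6.
552 hashes to 6, h2=1; 6,7 taken -> place at 8.
Table: [., ., 769, 315, 693, ., 487, 184, 552, ., ., ., .]

8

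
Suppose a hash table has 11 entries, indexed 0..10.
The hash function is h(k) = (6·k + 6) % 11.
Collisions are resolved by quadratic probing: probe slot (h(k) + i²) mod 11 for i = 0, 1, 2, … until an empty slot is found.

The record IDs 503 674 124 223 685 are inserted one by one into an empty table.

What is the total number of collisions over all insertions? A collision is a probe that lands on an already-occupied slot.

6

503 hashes to 10; slot 10 is free → place at 10.
674 hashes to 2; slot 2 is free → place at 2.
124 hashes to 2; 2 taken → place at 3.
223 hashes to 2; 2,3 taken → place at 6.
685 hashes to 2; 2,3,6 taken → place at 0.
Table: [685, —, 674, 124, —, —, 223, —, —, —, 503]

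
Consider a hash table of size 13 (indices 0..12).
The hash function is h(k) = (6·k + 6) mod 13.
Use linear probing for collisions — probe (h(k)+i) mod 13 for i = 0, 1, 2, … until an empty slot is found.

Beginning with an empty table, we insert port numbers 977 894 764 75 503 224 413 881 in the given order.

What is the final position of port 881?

977: h=5 -> slot 5
894: h=1 -> slot 1
764: h=1, probe 1,2 -> slot 2
75: h=1, probe 1,2,3 -> slot 3
503: h=8 -> slot 8
224: h=11 -> slot 11
413: h=1, probe 1,2,3,4 -> slot 4
881: h=1, probe 1,2,3,4,5,6 -> slot 6
Table: [∅, 894, 764, 75, 413, 977, 881, ∅, 503, ∅, ∅, 224, ∅]

6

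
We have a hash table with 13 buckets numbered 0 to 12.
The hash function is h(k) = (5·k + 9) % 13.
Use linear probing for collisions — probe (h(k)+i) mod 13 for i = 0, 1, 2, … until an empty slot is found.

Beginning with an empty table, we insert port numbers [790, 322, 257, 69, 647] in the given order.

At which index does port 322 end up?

790 hashes to 7; slot 7 is free → place at 7.
322 hashes to 7; 7 taken → place at 8.
257 hashes to 7; 7,8 taken → place at 9.
69 hashes to 3; slot 3 is free → place at 3.
647 hashes to 7; 7,8,9 taken → place at 10.
Table: [., ., ., 69, ., ., ., 790, 322, 257, 647, ., .]

8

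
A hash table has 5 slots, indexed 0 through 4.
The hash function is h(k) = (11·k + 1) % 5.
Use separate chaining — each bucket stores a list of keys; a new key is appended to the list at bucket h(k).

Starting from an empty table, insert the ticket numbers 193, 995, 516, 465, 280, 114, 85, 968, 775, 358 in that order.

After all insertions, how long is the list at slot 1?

193 -> bucket 4
995 -> bucket 1
516 -> bucket 2
465 -> bucket 1 (collision)
280 -> bucket 1 (collision)
114 -> bucket 0
85 -> bucket 1 (collision)
968 -> bucket 4 (collision)
775 -> bucket 1 (collision)
358 -> bucket 4 (collision)
Final buckets:
0: 114
1: 995 -> 465 -> 280 -> 85 -> 775
2: 516
3: —
4: 193 -> 968 -> 358

5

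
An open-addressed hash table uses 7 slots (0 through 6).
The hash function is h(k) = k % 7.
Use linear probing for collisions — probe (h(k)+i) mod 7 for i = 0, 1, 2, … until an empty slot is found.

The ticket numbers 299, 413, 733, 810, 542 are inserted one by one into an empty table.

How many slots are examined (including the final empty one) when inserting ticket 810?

299 hashes to 5; slot 5 is free -> place at 5.
413 hashes to 0; slot 0 is free -> place at 0.
733 hashes to 5; 5 taken -> place at 6.
810 hashes to 5; 5,6,0 taken -> place at 1.
542 hashes to 3; slot 3 is free -> place at 3.
Table: [413, 810, ., 542, ., 299, 733]

4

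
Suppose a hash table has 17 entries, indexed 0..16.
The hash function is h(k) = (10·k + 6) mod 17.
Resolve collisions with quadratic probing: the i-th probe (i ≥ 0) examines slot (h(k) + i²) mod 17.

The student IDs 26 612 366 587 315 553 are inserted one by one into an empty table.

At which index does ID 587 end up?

26 hashes to 11; slot 11 is free => place at 11.
612 hashes to 6; slot 6 is free => place at 6.
366 hashes to 11; 11 taken => place at 12.
587 hashes to 11; 11,12 taken => place at 15.
315 hashes to 11; 11,12,15 taken => place at 3.
553 hashes to 11; 11,12,15,3 taken => place at 10.
Table: [∅, ∅, ∅, 315, ∅, ∅, 612, ∅, ∅, ∅, 553, 26, 366, ∅, ∅, 587, ∅]

15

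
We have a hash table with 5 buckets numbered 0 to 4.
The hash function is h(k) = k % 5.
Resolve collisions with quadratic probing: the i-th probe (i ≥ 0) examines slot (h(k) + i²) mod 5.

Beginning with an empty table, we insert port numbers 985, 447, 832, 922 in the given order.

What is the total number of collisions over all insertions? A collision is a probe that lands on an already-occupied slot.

3

985: h=0 -> slot 0
447: h=2 -> slot 2
832: h=2, probe 2,3 -> slot 3
922: h=2, probe 2,3,1 -> slot 1
Table: [985, 922, 447, 832, —]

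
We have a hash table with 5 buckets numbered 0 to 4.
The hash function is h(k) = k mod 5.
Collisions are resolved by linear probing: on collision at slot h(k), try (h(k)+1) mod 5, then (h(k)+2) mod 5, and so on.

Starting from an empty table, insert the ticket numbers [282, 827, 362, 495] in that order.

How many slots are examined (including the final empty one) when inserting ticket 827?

2

282 hashes to 2; slot 2 is free → place at 2.
827 hashes to 2; 2 taken → place at 3.
362 hashes to 2; 2,3 taken → place at 4.
495 hashes to 0; slot 0 is free → place at 0.
Table: [495, _, 282, 827, 362]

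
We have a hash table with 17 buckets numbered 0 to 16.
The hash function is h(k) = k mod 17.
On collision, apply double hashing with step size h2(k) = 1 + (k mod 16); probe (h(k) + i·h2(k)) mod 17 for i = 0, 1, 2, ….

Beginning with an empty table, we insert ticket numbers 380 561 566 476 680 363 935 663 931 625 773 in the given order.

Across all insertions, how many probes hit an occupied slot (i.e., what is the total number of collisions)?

380: h=6 => slot 6
561: h=0 => slot 0
566: h=5 => slot 5
476: h=0, h2=13, probe 0,13 => slot 13
680: h=0, h2=9, probe 0,9 => slot 9
363: h=6, h2=12, probe 6,1 => slot 1
935: h=0, h2=8, probe 0,8 => slot 8
663: h=0, h2=8, probe 0,8,16 => slot 16
931: h=13, h2=4, probe 13,0,4 => slot 4
625: h=13, h2=2, probe 13,15 => slot 15
773: h=8, h2=6, probe 8,14 => slot 14
Table: [561, 363, -, -, 931, 566, 380, -, 935, 680, -, -, -, 476, 773, 625, 663]

10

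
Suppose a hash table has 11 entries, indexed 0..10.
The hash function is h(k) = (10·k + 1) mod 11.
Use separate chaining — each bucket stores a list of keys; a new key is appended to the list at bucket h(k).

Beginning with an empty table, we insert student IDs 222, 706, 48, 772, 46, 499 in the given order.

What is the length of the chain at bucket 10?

Insert 222: h=10, bucket 10 empty -> new chain.
Insert 706: h=10, bucket 10 nonempty -> append to chain.
Insert 48: h=8, bucket 8 empty -> new chain.
Insert 772: h=10, bucket 10 nonempty -> append to chain.
Insert 46: h=10, bucket 10 nonempty -> append to chain.
Insert 499: h=8, bucket 8 nonempty -> append to chain.
Final buckets:
0: -
1: -
2: -
3: -
4: -
5: -
6: -
7: -
8: 48 -> 499
9: -
10: 222 -> 706 -> 772 -> 46

4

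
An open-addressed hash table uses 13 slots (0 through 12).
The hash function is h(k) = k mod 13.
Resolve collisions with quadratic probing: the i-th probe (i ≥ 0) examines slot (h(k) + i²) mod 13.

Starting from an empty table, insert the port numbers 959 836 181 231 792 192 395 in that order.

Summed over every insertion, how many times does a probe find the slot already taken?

959 hashes to 10; slot 10 is free → place at 10.
836 hashes to 4; slot 4 is free → place at 4.
181 hashes to 12; slot 12 is free → place at 12.
231 hashes to 10; 10 taken → place at 11.
792 hashes to 12; 12 taken → place at 0.
192 hashes to 10; 10,11 taken → place at 1.
395 hashes to 5; slot 5 is free → place at 5.
Table: [792, 192, _, _, 836, 395, _, _, _, _, 959, 231, 181]

4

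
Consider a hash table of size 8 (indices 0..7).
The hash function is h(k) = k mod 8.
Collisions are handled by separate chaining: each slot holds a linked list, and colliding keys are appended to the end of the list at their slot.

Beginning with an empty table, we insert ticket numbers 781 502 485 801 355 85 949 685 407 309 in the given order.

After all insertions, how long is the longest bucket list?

6

781 → bucket 5
502 → bucket 6
485 → bucket 5 (collision)
801 → bucket 1
355 → bucket 3
85 → bucket 5 (collision)
949 → bucket 5 (collision)
685 → bucket 5 (collision)
407 → bucket 7
309 → bucket 5 (collision)
Final buckets:
0: -
1: 801
2: -
3: 355
4: -
5: 781 -> 485 -> 85 -> 949 -> 685 -> 309
6: 502
7: 407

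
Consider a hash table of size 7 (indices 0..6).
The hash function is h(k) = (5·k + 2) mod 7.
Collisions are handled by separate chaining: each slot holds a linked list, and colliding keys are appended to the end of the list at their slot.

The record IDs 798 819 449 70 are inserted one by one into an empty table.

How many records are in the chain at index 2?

3

798 → bucket 2
819 → bucket 2 (collision)
449 → bucket 0
70 → bucket 2 (collision)
Final buckets:
0: 449
1: —
2: 798 -> 819 -> 70
3: —
4: —
5: —
6: —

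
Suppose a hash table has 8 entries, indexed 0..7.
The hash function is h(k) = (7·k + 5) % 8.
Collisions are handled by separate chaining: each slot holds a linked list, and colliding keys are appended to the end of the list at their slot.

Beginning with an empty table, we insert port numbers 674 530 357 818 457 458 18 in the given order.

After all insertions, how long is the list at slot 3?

674 -> bucket 3
530 -> bucket 3 (collision)
357 -> bucket 0
818 -> bucket 3 (collision)
457 -> bucket 4
458 -> bucket 3 (collision)
18 -> bucket 3 (collision)
Final buckets:
0: 357
1: _
2: _
3: 674 -> 530 -> 818 -> 458 -> 18
4: 457
5: _
6: _
7: _

5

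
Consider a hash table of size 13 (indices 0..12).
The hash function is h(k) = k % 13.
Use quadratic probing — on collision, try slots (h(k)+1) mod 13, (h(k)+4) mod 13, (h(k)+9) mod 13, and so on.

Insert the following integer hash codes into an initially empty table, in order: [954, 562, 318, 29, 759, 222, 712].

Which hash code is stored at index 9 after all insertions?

Insert 954: h=5, slot 5 empty -> index 5.
Insert 562: h=3, slot 3 empty -> index 3.
Insert 318: h=6, slot 6 empty -> index 6.
Insert 29: h=3, slot 3 occupied -> index 4.
Insert 759: h=5, slots 5,6 occupied -> index 9.
Insert 222: h=1, slot 1 empty -> index 1.
Insert 712: h=10, slot 10 empty -> index 10.
Table: [., 222, ., 562, 29, 954, 318, ., ., 759, 712, ., .]

759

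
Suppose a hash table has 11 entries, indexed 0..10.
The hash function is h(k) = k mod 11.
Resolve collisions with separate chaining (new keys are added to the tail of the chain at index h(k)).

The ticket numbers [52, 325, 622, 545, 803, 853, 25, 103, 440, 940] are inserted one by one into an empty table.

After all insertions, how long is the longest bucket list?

Insert 52: h=8, bucket 8 empty -> new chain.
Insert 325: h=6, bucket 6 empty -> new chain.
Insert 622: h=6, bucket 6 nonempty -> append to chain.
Insert 545: h=6, bucket 6 nonempty -> append to chain.
Insert 803: h=0, bucket 0 empty -> new chain.
Insert 853: h=6, bucket 6 nonempty -> append to chain.
Insert 25: h=3, bucket 3 empty -> new chain.
Insert 103: h=4, bucket 4 empty -> new chain.
Insert 440: h=0, bucket 0 nonempty -> append to chain.
Insert 940: h=5, bucket 5 empty -> new chain.
Final buckets:
0: 803 -> 440
1: —
2: —
3: 25
4: 103
5: 940
6: 325 -> 622 -> 545 -> 853
7: —
8: 52
9: —
10: —

4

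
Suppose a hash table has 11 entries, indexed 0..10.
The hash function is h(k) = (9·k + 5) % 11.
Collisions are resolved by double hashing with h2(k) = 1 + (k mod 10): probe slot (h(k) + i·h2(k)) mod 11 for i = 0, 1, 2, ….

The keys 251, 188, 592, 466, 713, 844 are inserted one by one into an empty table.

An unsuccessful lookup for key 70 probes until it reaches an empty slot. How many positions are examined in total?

3

251 hashes to 9; slot 9 is free -> place at 9.
188 hashes to 3; slot 3 is free -> place at 3.
592 hashes to 9, h2=3; 9 taken -> place at 1.
466 hashes to 8; slot 8 is free -> place at 8.
713 hashes to 9, h2=4; 9 taken -> place at 2.
844 hashes to 0; slot 0 is free -> place at 0.
Table: [844, 592, 713, 188, ∅, ∅, ∅, ∅, 466, 251, ∅]
Lookup 70: h=8, h2=1, probe 8,9,10 → slot 10 empty, not found.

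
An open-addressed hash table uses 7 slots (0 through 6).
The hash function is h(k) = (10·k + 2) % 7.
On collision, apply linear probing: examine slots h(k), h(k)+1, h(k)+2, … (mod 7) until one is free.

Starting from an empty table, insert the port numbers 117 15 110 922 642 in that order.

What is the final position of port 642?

117: h=3 => slot 3
15: h=5 => slot 5
110: h=3, probe 3,4 => slot 4
922: h=3, probe 3,4,5,6 => slot 6
642: h=3, probe 3,4,5,6,0 => slot 0
Table: [642, ∅, ∅, 117, 110, 15, 922]

0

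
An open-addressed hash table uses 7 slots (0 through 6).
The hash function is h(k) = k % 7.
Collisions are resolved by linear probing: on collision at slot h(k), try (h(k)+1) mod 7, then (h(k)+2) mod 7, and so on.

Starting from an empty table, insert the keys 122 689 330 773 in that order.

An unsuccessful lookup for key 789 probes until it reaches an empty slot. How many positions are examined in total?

Insert 122: h=3, slot 3 empty -> index 3.
Insert 689: h=3, slot 3 occupied -> index 4.
Insert 330: h=1, slot 1 empty -> index 1.
Insert 773: h=3, slots 3,4 occupied -> index 5.
Table: [—, 330, —, 122, 689, 773, —]
Lookup 789: h=5, probe 5,6 → slot 6 empty, not found.

2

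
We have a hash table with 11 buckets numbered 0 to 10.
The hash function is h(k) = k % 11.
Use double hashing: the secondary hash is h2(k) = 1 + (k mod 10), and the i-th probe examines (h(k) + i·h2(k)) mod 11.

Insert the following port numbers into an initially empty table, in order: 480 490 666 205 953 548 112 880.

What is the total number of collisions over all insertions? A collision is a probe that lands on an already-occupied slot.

480: h=7 => slot 7
490: h=6 => slot 6
666: h=6, h2=7, probe 6,2 => slot 2
205: h=7, h2=6, probe 7,2,8 => slot 8
953: h=7, h2=4, probe 7,0 => slot 0
548: h=9 => slot 9
112: h=2, h2=3, probe 2,5 => slot 5
880: h=0, h2=1, probe 0,1 => slot 1
Table: [953, 880, 666, —, —, 112, 490, 480, 205, 548, —]

6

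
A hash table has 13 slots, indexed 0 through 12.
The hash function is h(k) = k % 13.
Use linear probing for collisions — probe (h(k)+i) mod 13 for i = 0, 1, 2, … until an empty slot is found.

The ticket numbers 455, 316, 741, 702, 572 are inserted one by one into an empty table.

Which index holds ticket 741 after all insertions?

1

455 hashes to 0; slot 0 is free → place at 0.
316 hashes to 4; slot 4 is free → place at 4.
741 hashes to 0; 0 taken → place at 1.
702 hashes to 0; 0,1 taken → place at 2.
572 hashes to 0; 0,1,2 taken → place at 3.
Table: [455, 741, 702, 572, 316, -, -, -, -, -, -, -, -]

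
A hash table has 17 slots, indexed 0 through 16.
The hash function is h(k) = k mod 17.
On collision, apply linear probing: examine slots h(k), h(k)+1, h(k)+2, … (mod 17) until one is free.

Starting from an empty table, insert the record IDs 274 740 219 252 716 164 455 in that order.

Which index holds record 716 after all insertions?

3

274: h=2 -> slot 2
740: h=9 -> slot 9
219: h=15 -> slot 15
252: h=14 -> slot 14
716: h=2, probe 2,3 -> slot 3
164: h=11 -> slot 11
455: h=13 -> slot 13
Table: [_, _, 274, 716, _, _, _, _, _, 740, _, 164, _, 455, 252, 219, _]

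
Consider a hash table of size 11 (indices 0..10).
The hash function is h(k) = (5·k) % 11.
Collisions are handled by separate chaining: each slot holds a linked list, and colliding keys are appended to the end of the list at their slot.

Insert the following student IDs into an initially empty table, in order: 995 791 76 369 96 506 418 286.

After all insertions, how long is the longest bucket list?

3

Insert 995: h=3, bucket 3 empty → new chain.
Insert 791: h=6, bucket 6 empty → new chain.
Insert 76: h=6, bucket 6 nonempty → append to chain.
Insert 369: h=8, bucket 8 empty → new chain.
Insert 96: h=7, bucket 7 empty → new chain.
Insert 506: h=0, bucket 0 empty → new chain.
Insert 418: h=0, bucket 0 nonempty → append to chain.
Insert 286: h=0, bucket 0 nonempty → append to chain.
Final buckets:
0: 506 -> 418 -> 286
1: .
2: .
3: 995
4: .
5: .
6: 791 -> 76
7: 96
8: 369
9: .
10: .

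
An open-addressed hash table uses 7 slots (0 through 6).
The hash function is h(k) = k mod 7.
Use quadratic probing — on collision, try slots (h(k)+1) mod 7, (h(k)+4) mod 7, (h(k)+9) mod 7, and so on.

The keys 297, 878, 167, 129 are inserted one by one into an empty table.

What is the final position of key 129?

297 hashes to 3; slot 3 is free -> place at 3.
878 hashes to 3; 3 taken -> place at 4.
167 hashes to 6; slot 6 is free -> place at 6.
129 hashes to 3; 3,4 taken -> place at 0.
Table: [129, _, _, 297, 878, _, 167]

0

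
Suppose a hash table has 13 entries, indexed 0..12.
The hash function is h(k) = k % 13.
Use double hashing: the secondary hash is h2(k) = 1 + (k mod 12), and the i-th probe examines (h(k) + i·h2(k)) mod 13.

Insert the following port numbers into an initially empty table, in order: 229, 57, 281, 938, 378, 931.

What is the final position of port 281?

229: h=8 → slot 8
57: h=5 → slot 5
281: h=8, h2=6, probe 8,1 → slot 1
938: h=2 → slot 2
378: h=1, h2=7, probe 1,8,2,9 → slot 9
931: h=8, h2=8, probe 8,3 → slot 3
Table: [∅, 281, 938, 931, ∅, 57, ∅, ∅, 229, 378, ∅, ∅, ∅]

1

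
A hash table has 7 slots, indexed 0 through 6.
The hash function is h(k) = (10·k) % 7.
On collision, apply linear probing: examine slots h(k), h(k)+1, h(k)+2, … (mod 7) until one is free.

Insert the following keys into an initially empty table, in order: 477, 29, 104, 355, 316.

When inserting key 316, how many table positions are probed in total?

477: h=3 -> slot 3
29: h=3, probe 3,4 -> slot 4
104: h=4, probe 4,5 -> slot 5
355: h=1 -> slot 1
316: h=3, probe 3,4,5,6 -> slot 6
Table: [—, 355, —, 477, 29, 104, 316]

4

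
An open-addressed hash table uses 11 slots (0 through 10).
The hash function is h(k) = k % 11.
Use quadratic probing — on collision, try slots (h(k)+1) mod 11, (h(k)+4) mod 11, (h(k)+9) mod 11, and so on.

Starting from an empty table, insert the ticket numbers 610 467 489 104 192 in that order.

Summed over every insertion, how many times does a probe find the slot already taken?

610: h=5 -> slot 5
467: h=5, probe 5,6 -> slot 6
489: h=5, probe 5,6,9 -> slot 9
104: h=5, probe 5,6,9,3 -> slot 3
192: h=5, probe 5,6,9,3,10 -> slot 10
Table: [_, _, _, 104, _, 610, 467, _, _, 489, 192]

10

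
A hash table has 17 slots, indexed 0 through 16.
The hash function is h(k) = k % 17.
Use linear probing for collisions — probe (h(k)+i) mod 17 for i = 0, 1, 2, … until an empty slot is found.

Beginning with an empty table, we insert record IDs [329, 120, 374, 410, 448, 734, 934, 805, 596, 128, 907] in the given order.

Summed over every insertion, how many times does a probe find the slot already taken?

10

Insert 329: h=6, slot 6 empty -> index 6.
Insert 120: h=1, slot 1 empty -> index 1.
Insert 374: h=0, slot 0 empty -> index 0.
Insert 410: h=2, slot 2 empty -> index 2.
Insert 448: h=6, slot 6 occupied -> index 7.
Insert 734: h=3, slot 3 empty -> index 3.
Insert 934: h=16, slot 16 empty -> index 16.
Insert 805: h=6, slots 6,7 occupied -> index 8.
Insert 596: h=1, slots 1,2,3 occupied -> index 4.
Insert 128: h=9, slot 9 empty -> index 9.
Insert 907: h=6, slots 6,7,8,9 occupied -> index 10.
Table: [374, 120, 410, 734, 596, ∅, 329, 448, 805, 128, 907, ∅, ∅, ∅, ∅, ∅, 934]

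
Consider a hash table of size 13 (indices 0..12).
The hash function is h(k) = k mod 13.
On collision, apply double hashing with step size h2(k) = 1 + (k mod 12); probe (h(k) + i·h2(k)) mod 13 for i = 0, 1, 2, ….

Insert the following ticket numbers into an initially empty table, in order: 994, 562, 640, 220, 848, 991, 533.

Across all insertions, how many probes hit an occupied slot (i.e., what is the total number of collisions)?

994: h=6 → slot 6
562: h=3 → slot 3
640: h=3, h2=5, probe 3,8 → slot 8
220: h=12 → slot 12
848: h=3, h2=9, probe 3,12,8,4 → slot 4
991: h=3, h2=8, probe 3,11 → slot 11
533: h=0 → slot 0
Table: [533, -, -, 562, 848, -, 994, -, 640, -, -, 991, 220]

5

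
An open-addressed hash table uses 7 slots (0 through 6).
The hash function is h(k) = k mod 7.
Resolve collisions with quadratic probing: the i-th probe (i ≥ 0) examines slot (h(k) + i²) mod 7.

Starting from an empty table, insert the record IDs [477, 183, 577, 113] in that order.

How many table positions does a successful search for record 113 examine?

477: h=1 => slot 1
183: h=1, probe 1,2 => slot 2
577: h=3 => slot 3
113: h=1, probe 1,2,5 => slot 5
Table: [—, 477, 183, 577, —, 113, —]
Lookup 113: h=1, probe 1,2,5 → found at 5.

3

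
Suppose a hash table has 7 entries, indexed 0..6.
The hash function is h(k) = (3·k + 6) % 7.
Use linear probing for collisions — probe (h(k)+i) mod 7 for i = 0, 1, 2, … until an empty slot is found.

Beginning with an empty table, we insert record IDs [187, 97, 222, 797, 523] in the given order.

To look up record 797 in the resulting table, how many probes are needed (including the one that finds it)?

2

187 hashes to 0; slot 0 is free → place at 0.
97 hashes to 3; slot 3 is free → place at 3.
222 hashes to 0; 0 taken → place at 1.
797 hashes to 3; 3 taken → place at 4.
523 hashes to 0; 0,1 taken → place at 2.
Table: [187, 222, 523, 97, 797, —, —]
Lookup 797: h=3, probe 3,4 → found at 4.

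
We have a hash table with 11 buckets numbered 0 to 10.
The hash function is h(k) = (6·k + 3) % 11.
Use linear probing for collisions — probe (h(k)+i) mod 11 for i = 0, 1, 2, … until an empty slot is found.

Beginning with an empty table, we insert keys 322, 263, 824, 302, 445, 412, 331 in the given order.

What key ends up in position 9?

322 hashes to 10; slot 10 is free → place at 10.
263 hashes to 8; slot 8 is free → place at 8.
824 hashes to 8; 8 taken → place at 9.
302 hashes to 0; slot 0 is free → place at 0.
445 hashes to 0; 0 taken → place at 1.
412 hashes to 0; 0,1 taken → place at 2.
331 hashes to 9; 9,10,0,1,2 taken → place at 3.
Table: [302, 445, 412, 331, ∅, ∅, ∅, ∅, 263, 824, 322]

824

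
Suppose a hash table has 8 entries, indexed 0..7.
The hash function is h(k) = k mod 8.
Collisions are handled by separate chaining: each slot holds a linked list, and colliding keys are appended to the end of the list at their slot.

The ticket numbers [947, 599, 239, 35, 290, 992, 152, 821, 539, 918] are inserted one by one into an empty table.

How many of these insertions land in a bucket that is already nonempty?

947 -> bucket 3
599 -> bucket 7
239 -> bucket 7 (collision)
35 -> bucket 3 (collision)
290 -> bucket 2
992 -> bucket 0
152 -> bucket 0 (collision)
821 -> bucket 5
539 -> bucket 3 (collision)
918 -> bucket 6
Final buckets:
0: 992 -> 152
1: _
2: 290
3: 947 -> 35 -> 539
4: _
5: 821
6: 918
7: 599 -> 239

4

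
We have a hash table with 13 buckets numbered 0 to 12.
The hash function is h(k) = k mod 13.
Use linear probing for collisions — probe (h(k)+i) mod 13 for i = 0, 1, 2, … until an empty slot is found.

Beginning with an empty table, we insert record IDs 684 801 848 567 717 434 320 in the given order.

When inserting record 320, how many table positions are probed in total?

4

Insert 684: h=8, slot 8 empty -> index 8.
Insert 801: h=8, slot 8 occupied -> index 9.
Insert 848: h=3, slot 3 empty -> index 3.
Insert 567: h=8, slots 8,9 occupied -> index 10.
Insert 717: h=2, slot 2 empty -> index 2.
Insert 434: h=5, slot 5 empty -> index 5.
Insert 320: h=8, slots 8,9,10 occupied -> index 11.
Table: [-, -, 717, 848, -, 434, -, -, 684, 801, 567, 320, -]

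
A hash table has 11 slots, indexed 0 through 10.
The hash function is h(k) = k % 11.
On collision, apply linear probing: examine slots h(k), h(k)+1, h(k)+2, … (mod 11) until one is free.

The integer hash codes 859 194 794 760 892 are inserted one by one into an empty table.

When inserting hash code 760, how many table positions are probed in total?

3

Insert 859: h=1, slot 1 empty -> index 1.
Insert 194: h=7, slot 7 empty -> index 7.
Insert 794: h=2, slot 2 empty -> index 2.
Insert 760: h=1, slots 1,2 occupied -> index 3.
Insert 892: h=1, slots 1,2,3 occupied -> index 4.
Table: [—, 859, 794, 760, 892, —, —, 194, —, —, —]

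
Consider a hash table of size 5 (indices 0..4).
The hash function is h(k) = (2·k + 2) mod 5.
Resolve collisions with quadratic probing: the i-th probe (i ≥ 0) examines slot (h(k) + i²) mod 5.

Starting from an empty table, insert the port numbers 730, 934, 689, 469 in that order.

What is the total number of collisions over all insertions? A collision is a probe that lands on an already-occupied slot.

Insert 730: h=2, slot 2 empty -> index 2.
Insert 934: h=0, slot 0 empty -> index 0.
Insert 689: h=0, slot 0 occupied -> index 1.
Insert 469: h=0, slots 0,1 occupied -> index 4.
Table: [934, 689, 730, _, 469]

3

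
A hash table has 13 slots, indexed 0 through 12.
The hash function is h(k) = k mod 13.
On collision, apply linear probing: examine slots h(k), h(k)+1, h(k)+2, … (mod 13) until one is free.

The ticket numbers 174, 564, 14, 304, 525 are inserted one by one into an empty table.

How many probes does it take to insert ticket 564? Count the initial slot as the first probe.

2

174: h=5 → slot 5
564: h=5, probe 5,6 → slot 6
14: h=1 → slot 1
304: h=5, probe 5,6,7 → slot 7
525: h=5, probe 5,6,7,8 → slot 8
Table: [., 14, ., ., ., 174, 564, 304, 525, ., ., ., .]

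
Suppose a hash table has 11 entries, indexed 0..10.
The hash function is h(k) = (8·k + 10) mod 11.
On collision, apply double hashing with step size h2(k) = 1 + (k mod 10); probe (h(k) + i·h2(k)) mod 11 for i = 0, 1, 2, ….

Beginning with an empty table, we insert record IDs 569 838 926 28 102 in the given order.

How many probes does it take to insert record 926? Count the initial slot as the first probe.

Insert 569: h=8, slot 8 empty -> index 8.
Insert 838: h=4, slot 4 empty -> index 4.
Insert 926: h=4, h2=7, slot 4 occupied -> index 0.
Insert 28: h=3, slot 3 empty -> index 3.
Insert 102: h=1, slot 1 empty -> index 1.
Table: [926, 102, ∅, 28, 838, ∅, ∅, ∅, 569, ∅, ∅]

2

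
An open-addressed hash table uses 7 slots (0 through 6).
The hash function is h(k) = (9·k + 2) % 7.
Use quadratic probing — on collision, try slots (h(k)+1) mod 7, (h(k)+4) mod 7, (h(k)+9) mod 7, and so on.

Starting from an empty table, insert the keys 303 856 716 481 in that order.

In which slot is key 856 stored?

303 hashes to 6; slot 6 is free → place at 6.
856 hashes to 6; 6 taken → place at 0.
716 hashes to 6; 6,0 taken → place at 3.
481 hashes to 5; slot 5 is free → place at 5.
Table: [856, -, -, 716, -, 481, 303]

0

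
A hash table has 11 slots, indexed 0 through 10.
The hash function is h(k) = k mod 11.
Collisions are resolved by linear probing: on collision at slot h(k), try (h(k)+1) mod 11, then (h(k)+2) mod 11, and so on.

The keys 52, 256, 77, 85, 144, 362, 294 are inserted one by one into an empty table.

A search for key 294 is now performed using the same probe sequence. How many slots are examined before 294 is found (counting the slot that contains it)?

Insert 52: h=8, slot 8 empty -> index 8.
Insert 256: h=3, slot 3 empty -> index 3.
Insert 77: h=0, slot 0 empty -> index 0.
Insert 85: h=8, slot 8 occupied -> index 9.
Insert 144: h=1, slot 1 empty -> index 1.
Insert 362: h=10, slot 10 empty -> index 10.
Insert 294: h=8, slots 8,9,10,0,1 occupied -> index 2.
Table: [77, 144, 294, 256, _, _, _, _, 52, 85, 362]
Lookup 294: h=8, probe 8,9,10,0,1,2 → found at 2.

6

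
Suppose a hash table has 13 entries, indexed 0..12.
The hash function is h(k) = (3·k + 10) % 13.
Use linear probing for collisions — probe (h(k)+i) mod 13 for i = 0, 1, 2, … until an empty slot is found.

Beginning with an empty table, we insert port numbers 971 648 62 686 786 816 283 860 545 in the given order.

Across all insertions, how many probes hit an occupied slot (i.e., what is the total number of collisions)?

971 hashes to 11; slot 11 is free => place at 11.
648 hashes to 4; slot 4 is free => place at 4.
62 hashes to 1; slot 1 is free => place at 1.
686 hashes to 1; 1 taken => place at 2.
786 hashes to 2; 2 taken => place at 3.
816 hashes to 1; 1,2,3,4 taken => place at 5.
283 hashes to 1; 1,2,3,4,5 taken => place at 6.
860 hashes to 3; 3,4,5,6 taken => place at 7.
545 hashes to 7; 7 taken => place at 8.
Table: [_, 62, 686, 786, 648, 816, 283, 860, 545, _, _, 971, _]

16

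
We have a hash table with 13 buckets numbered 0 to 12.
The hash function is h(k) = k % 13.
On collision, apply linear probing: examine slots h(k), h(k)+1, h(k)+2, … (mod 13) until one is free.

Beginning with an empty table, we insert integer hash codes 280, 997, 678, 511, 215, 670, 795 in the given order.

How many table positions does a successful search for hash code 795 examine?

Insert 280: h=7, slot 7 empty -> index 7.
Insert 997: h=9, slot 9 empty -> index 9.
Insert 678: h=2, slot 2 empty -> index 2.
Insert 511: h=4, slot 4 empty -> index 4.
Insert 215: h=7, slot 7 occupied -> index 8.
Insert 670: h=7, slots 7,8,9 occupied -> index 10.
Insert 795: h=2, slot 2 occupied -> index 3.
Table: [_, _, 678, 795, 511, _, _, 280, 215, 997, 670, _, _]
Lookup 795: h=2, probe 2,3 → found at 3.

2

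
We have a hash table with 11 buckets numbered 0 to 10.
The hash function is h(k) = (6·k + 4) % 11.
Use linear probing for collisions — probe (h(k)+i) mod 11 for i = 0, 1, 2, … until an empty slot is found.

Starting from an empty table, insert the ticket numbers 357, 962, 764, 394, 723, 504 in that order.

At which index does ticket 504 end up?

5

Insert 357: h=1, slot 1 empty -> index 1.
Insert 962: h=1, slot 1 occupied -> index 2.
Insert 764: h=1, slots 1,2 occupied -> index 3.
Insert 394: h=3, slot 3 occupied -> index 4.
Insert 723: h=8, slot 8 empty -> index 8.
Insert 504: h=3, slots 3,4 occupied -> index 5.
Table: [∅, 357, 962, 764, 394, 504, ∅, ∅, 723, ∅, ∅]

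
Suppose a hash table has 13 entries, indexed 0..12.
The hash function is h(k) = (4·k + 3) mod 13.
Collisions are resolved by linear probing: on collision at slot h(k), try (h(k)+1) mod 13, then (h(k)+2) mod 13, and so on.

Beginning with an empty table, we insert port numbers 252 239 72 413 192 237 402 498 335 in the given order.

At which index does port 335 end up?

8

252: h=10 => slot 10
239: h=10, probe 10,11 => slot 11
72: h=5 => slot 5
413: h=4 => slot 4
192: h=4, probe 4,5,6 => slot 6
237: h=2 => slot 2
402: h=12 => slot 12
498: h=6, probe 6,7 => slot 7
335: h=4, probe 4,5,6,7,8 => slot 8
Table: [-, -, 237, -, 413, 72, 192, 498, 335, -, 252, 239, 402]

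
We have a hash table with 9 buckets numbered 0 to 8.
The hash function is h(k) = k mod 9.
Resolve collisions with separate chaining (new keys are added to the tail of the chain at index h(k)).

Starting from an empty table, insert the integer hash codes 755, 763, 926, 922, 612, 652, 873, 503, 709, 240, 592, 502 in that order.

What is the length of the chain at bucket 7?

Insert 755: h=8, bucket 8 empty -> new chain.
Insert 763: h=7, bucket 7 empty -> new chain.
Insert 926: h=8, bucket 8 nonempty -> append to chain.
Insert 922: h=4, bucket 4 empty -> new chain.
Insert 612: h=0, bucket 0 empty -> new chain.
Insert 652: h=4, bucket 4 nonempty -> append to chain.
Insert 873: h=0, bucket 0 nonempty -> append to chain.
Insert 503: h=8, bucket 8 nonempty -> append to chain.
Insert 709: h=7, bucket 7 nonempty -> append to chain.
Insert 240: h=6, bucket 6 empty -> new chain.
Insert 592: h=7, bucket 7 nonempty -> append to chain.
Insert 502: h=7, bucket 7 nonempty -> append to chain.
Final buckets:
0: 612 -> 873
1: _
2: _
3: _
4: 922 -> 652
5: _
6: 240
7: 763 -> 709 -> 592 -> 502
8: 755 -> 926 -> 503

4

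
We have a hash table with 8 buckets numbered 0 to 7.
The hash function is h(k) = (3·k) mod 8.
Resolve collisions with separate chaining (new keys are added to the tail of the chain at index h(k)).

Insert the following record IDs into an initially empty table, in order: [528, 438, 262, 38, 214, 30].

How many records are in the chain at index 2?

528 → bucket 0
438 → bucket 2
262 → bucket 2 (collision)
38 → bucket 2 (collision)
214 → bucket 2 (collision)
30 → bucket 2 (collision)
Final buckets:
0: 528
1: -
2: 438 -> 262 -> 38 -> 214 -> 30
3: -
4: -
5: -
6: -
7: -

5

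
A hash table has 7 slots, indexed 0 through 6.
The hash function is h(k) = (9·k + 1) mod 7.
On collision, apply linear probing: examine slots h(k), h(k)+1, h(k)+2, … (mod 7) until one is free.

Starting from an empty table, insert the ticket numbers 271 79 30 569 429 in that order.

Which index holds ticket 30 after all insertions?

6

Insert 271: h=4, slot 4 empty => index 4.
Insert 79: h=5, slot 5 empty => index 5.
Insert 30: h=5, slot 5 occupied => index 6.
Insert 569: h=5, slots 5,6 occupied => index 0.
Insert 429: h=5, slots 5,6,0 occupied => index 1.
Table: [569, 429, ∅, ∅, 271, 79, 30]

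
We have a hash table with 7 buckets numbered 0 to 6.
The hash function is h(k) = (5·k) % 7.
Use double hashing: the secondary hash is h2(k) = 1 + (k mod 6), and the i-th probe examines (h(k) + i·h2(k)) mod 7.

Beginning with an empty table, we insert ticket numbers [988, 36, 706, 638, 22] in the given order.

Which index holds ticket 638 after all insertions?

1

Insert 988: h=5, slot 5 empty -> index 5.
Insert 36: h=5, h2=1, slot 5 occupied -> index 6.
Insert 706: h=2, slot 2 empty -> index 2.
Insert 638: h=5, h2=3, slot 5 occupied -> index 1.
Insert 22: h=5, h2=5, slot 5 occupied -> index 3.
Table: [., 638, 706, 22, ., 988, 36]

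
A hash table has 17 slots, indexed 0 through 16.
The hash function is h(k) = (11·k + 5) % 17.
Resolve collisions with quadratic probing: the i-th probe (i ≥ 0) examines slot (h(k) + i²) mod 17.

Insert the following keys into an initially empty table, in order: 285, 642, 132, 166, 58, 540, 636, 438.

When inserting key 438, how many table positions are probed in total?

285: h=12 → slot 12
642: h=12, probe 12,13 → slot 13
132: h=12, probe 12,13,16 → slot 16
166: h=12, probe 12,13,16,4 → slot 4
58: h=14 → slot 14
540: h=12, probe 12,13,16,4,11 → slot 11
636: h=14, probe 14,15 → slot 15
438: h=12, probe 12,13,16,4,11,3 → slot 3
Table: [_, _, _, 438, 166, _, _, _, _, _, _, 540, 285, 642, 58, 636, 132]

6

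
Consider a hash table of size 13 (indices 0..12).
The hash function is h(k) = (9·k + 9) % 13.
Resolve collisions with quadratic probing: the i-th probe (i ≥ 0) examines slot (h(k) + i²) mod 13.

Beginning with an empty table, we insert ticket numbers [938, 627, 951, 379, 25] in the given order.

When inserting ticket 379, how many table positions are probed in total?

3

Insert 938: h=1, slot 1 empty → index 1.
Insert 627: h=10, slot 10 empty → index 10.
Insert 951: h=1, slot 1 occupied → index 2.
Insert 379: h=1, slots 1,2 occupied → index 5.
Insert 25: h=0, slot 0 empty → index 0.
Table: [25, 938, 951, —, —, 379, —, —, —, —, 627, —, —]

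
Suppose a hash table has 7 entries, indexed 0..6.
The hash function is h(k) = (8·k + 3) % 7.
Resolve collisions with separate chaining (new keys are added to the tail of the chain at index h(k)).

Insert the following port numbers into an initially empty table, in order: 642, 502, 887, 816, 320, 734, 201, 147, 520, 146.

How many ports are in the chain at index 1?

5

642 -> bucket 1
502 -> bucket 1 (collision)
887 -> bucket 1 (collision)
816 -> bucket 0
320 -> bucket 1 (collision)
734 -> bucket 2
201 -> bucket 1 (collision)
147 -> bucket 3
520 -> bucket 5
146 -> bucket 2 (collision)
Final buckets:
0: 816
1: 642 -> 502 -> 887 -> 320 -> 201
2: 734 -> 146
3: 147
4: -
5: 520
6: -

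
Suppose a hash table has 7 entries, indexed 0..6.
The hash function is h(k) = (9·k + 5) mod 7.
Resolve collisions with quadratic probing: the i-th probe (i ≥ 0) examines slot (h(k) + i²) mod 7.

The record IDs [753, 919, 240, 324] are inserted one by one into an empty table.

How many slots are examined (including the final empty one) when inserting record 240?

753: h=6 → slot 6
919: h=2 → slot 2
240: h=2, probe 2,3 → slot 3
324: h=2, probe 2,3,6,4 → slot 4
Table: [., ., 919, 240, 324, ., 753]

2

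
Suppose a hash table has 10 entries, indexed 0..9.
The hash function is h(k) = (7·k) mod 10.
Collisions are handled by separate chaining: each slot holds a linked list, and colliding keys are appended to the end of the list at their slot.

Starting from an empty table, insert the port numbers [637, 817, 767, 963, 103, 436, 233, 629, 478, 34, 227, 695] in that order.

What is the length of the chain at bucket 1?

3

Insert 637: h=9, bucket 9 empty → new chain.
Insert 817: h=9, bucket 9 nonempty → append to chain.
Insert 767: h=9, bucket 9 nonempty → append to chain.
Insert 963: h=1, bucket 1 empty → new chain.
Insert 103: h=1, bucket 1 nonempty → append to chain.
Insert 436: h=2, bucket 2 empty → new chain.
Insert 233: h=1, bucket 1 nonempty → append to chain.
Insert 629: h=3, bucket 3 empty → new chain.
Insert 478: h=6, bucket 6 empty → new chain.
Insert 34: h=8, bucket 8 empty → new chain.
Insert 227: h=9, bucket 9 nonempty → append to chain.
Insert 695: h=5, bucket 5 empty → new chain.
Final buckets:
0: —
1: 963 -> 103 -> 233
2: 436
3: 629
4: —
5: 695
6: 478
7: —
8: 34
9: 637 -> 817 -> 767 -> 227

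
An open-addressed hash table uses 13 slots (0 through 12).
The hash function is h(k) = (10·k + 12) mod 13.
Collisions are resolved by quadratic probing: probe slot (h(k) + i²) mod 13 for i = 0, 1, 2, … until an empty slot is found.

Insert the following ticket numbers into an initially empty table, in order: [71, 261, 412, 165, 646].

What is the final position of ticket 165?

12

71 hashes to 7; slot 7 is free => place at 7.
261 hashes to 9; slot 9 is free => place at 9.
412 hashes to 11; slot 11 is free => place at 11.
165 hashes to 11; 11 taken => place at 12.
646 hashes to 11; 11,12 taken => place at 2.
Table: [∅, ∅, 646, ∅, ∅, ∅, ∅, 71, ∅, 261, ∅, 412, 165]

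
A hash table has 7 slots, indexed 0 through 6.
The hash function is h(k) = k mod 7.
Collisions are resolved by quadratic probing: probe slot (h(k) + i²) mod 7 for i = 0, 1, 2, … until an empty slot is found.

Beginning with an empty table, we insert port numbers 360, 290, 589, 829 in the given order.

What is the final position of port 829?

0

360 hashes to 3; slot 3 is free -> place at 3.
290 hashes to 3; 3 taken -> place at 4.
589 hashes to 1; slot 1 is free -> place at 1.
829 hashes to 3; 3,4 taken -> place at 0.
Table: [829, 589, —, 360, 290, —, —]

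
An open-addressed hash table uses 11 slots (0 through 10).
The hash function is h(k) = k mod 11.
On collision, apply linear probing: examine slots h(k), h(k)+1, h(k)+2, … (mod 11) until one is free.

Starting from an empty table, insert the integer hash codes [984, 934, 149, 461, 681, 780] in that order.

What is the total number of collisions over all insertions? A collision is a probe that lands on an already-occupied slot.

984: h=5 → slot 5
934: h=10 → slot 10
149: h=6 → slot 6
461: h=10, probe 10,0 → slot 0
681: h=10, probe 10,0,1 → slot 1
780: h=10, probe 10,0,1,2 → slot 2
Table: [461, 681, 780, _, _, 984, 149, _, _, _, 934]

6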